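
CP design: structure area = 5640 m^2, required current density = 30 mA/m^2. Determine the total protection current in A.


I = area * current density, then convert mA → A (÷1000)
I = 5640 * 30 / 1000 = 169.2 A

169.2 A


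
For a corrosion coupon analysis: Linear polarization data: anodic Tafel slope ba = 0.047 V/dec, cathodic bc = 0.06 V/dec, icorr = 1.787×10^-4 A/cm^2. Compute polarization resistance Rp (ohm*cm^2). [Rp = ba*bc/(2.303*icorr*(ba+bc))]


Apply the Stern-Geary equation: Rp = ba*bc / (2.303*icorr*(ba+bc))
ba*bc = 0.047*0.06 = 0.00282
ba+bc = 0.107; 2.303*icorr*(ba+bc) = 2.303*1.787×10^-4*0.107 = 4.4035433×10^-5
Rp = 0.00282 / 4.4035433×10^-5 = 64.0 ohm*cm^2

64.0 ohm*cm^2


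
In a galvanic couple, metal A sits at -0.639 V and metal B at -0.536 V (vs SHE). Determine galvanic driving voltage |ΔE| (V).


Driving voltage is the absolute potential difference.
|ΔE| = |-0.639 − (-0.536)| = 0.103 V

0.103 V


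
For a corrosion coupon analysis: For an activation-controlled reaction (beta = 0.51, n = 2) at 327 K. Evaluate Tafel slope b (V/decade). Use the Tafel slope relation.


Apply the Tafel slope relation: b = 2.303*R*T/(beta*n*F)
Numerator: 2.303 * 8.314 * 327 = 6261.12
Denominator: 0.51 * 2 * 96485 = 98414.7
b = 6261.12 / 98414.7 = 0.064 V/decade

0.064 V/decade


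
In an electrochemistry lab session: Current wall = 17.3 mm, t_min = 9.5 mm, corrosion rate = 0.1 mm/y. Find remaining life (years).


Apply the remaining-life relation: RL = (t_current − t_min) / CR
RL = (17.3 − 9.5) / 0.1 = 7.8 / 0.1 = 78.0 years

78.0 years


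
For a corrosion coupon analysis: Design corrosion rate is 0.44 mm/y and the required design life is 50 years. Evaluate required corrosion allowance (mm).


Corrosion allowance = CR × design life
CA = 0.44 * 50 = 22.0 mm

22.0 mm


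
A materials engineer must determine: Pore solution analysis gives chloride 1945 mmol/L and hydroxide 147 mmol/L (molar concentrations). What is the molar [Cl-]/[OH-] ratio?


Threshold parameter = [Cl-] / [OH-] (molar basis; both in mmol/L, so units cancel)
Ratio = 1945 / 147 = 13.23

13.23


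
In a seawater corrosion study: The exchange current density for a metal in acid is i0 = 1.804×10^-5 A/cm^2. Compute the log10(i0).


i0 = 1.804×10^-5 A/cm^2
log10(i0) = -4.744

-4.744


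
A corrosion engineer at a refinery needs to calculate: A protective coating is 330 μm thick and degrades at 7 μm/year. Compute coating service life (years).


Service life = thickness / degradation rate
Life = 330 / 7 = 47.1 years

47.1 years


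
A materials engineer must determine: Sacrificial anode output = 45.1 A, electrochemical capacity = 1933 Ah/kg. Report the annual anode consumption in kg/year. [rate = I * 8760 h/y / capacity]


Annual consumption = current * hours per year / capacity
Rate = 45.1 * 8760 / 1933 = 204.4 kg/year

204.4 kg/year


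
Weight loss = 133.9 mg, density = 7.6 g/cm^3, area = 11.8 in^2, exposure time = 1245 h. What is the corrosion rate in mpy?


Apply the mpy weight-loss relation: CR = 534 * W / (D * A * T)
Numerator: 534 * 133.9 = 71502.6
Denominator: 7.6 * 11.8 * 1245 = 111651.6
CR = 71502.6 / 111651.6 = 0.64 mpy

0.64 mpy


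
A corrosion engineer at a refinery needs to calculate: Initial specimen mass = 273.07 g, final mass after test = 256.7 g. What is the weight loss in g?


Weight loss = initial − final
WL = 273.07 − 256.7 = 16.37 g

16.37 g


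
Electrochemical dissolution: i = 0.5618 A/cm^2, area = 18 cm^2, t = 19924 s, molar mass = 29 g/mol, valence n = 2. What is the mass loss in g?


Apply Faraday's law: m = i*A*t*M / (n*F)
Total charge passed Q = i*A*t = 0.5618*18*19924 = 201479.4576 C
m = Q*M/(n*F) = 201479.4576*29/(2*96485) = 30.2788 g

30.2788 g


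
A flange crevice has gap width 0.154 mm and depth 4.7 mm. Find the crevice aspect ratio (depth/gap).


Aspect ratio = depth / gap
Ratio = 4.7 / 0.154 = 30.5

30.5


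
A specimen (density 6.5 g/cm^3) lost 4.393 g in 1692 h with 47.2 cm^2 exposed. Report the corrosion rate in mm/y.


Apply the mm/y weight-loss relation: CR = 87600 * W / (D * A * T)
Numerator: 87600 * 4.393 = 384826.8
Denominator: 6.5 * 47.2 * 1692 = 519105.6
CR = 384826.8 / 519105.6 = 0.741327 mm/y

0.741327 mm/y


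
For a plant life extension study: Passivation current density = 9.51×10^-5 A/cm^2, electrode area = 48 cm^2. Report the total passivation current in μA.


I = i_pass * A, then convert A → μA (×10^6)
I = 9.51×10^-5 * 48 * 10^6 = 4564.8 μA

4564.8 μA


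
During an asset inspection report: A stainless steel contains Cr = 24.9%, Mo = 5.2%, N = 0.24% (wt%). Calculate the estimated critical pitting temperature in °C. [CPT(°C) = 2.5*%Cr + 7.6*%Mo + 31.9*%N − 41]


Apply the ASTM G48 empirical CPT estimate: CPT(°C) = 2.5*%Cr + 7.6*%Mo + 31.9*%N − 41
2.5*24.9 = 62.25; 7.6*5.2 = 39.52; 31.9*0.24 = 7.656
CPT = 62.25 + 39.52 + 7.656 − 41 = 68.426 °C
Rounded to 0.1 °C: CPT ≈ 68.4 °C

68.4 °C


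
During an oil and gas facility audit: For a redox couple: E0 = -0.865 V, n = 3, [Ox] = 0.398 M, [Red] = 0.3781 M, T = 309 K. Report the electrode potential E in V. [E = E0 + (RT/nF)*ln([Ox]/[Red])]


Apply the Nernst equation: E = E0 + (RT/nF)*ln([Ox]/[Red])
Step 1: RT/nF = 8.314*309/(3*96485) = 0.00887539 V
Step 2: [Ox]/[Red] = 0.398/0.3781 = 1.052632
Step 3: ln(1.052632) = 0.051294
Step 4: correction = 0.00887539 * 0.051294 = 0.0005 V
E = -0.865 + 0.0005 = -0.8645 V

-0.8645 V


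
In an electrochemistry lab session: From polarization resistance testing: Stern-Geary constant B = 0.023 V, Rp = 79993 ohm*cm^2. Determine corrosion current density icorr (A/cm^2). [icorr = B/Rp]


Apply the Stern-Geary relation: icorr = B / Rp
icorr = 0.023 / 79993 = 2.875×10^-7 A/cm^2

2.875×10^-7 A/cm^2


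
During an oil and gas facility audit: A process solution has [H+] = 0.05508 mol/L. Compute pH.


pH = −log10[H+]
pH = −log10(0.05508) = 1.26

1.26


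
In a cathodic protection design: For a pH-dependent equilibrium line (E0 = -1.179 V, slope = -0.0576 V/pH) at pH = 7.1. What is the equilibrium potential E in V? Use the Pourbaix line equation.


Apply the Pourbaix line equation: E = E0 + slope*pH
E = -1.179 + (-0.0576)*7.1 = -1.179 + (-0.40896) = -1.58796 V
Rounded to 4 decimal places: E = -1.5880 V

-1.5880 V


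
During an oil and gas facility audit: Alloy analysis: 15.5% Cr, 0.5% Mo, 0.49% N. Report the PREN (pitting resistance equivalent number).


Apply the PREN formula: PREN = Cr + 3.3*Mo + 16*N
PREN = 15.5 + 3.3*0.5 + 16*0.49
PREN = 15.5 + 1.65 + 7.84 = 24.99

24.99


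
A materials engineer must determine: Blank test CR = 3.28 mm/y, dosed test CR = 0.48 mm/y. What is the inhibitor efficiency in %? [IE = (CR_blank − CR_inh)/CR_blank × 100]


Apply the inhibitor-efficiency definition: IE = (CR_blank − CR_inh)/CR_blank × 100
IE = (3.28 − 0.48) / 3.28 × 100
IE = 2.8 / 3.28 × 100 = 85.4 %

85.4 %


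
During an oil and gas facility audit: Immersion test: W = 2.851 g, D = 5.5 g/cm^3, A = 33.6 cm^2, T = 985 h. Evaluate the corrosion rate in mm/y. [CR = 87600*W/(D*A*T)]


Apply the mm/y weight-loss relation: CR = 87600 * W / (D * A * T)
Numerator: 87600 * 2.851 = 249747.6
Denominator: 5.5 * 33.6 * 985 = 182028.0
CR = 249747.6 / 182028.0 = 1.372 mm/y

1.372 mm/y


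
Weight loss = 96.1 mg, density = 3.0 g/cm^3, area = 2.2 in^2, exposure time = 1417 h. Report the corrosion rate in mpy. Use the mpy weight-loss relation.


Apply the mpy weight-loss relation: CR = 534 * W / (D * A * T)
Numerator: 534 * 96.1 = 51317.4
Denominator: 3.0 * 2.2 * 1417 = 9352.2
CR = 51317.4 / 9352.2 = 5.4872 mpy

5.4872 mpy


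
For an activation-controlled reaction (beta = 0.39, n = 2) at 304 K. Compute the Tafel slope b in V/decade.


Apply the Tafel slope relation: b = 2.303*R*T/(beta*n*F)
Numerator: 2.303 * 8.314 * 304 = 5820.73
Denominator: 0.39 * 2 * 96485 = 75258.3
b = 5820.73 / 75258.3 = 0.077 V/decade

0.077 V/decade


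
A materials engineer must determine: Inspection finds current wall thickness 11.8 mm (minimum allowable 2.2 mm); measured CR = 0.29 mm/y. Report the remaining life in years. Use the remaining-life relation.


Apply the remaining-life relation: RL = (t_current − t_min) / CR
RL = (11.8 − 2.2) / 0.29 = 9.6 / 0.29 = 33.1 years

33.1 years


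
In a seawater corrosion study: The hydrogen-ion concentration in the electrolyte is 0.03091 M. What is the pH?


pH = −log10[H+]
pH = −log10(0.03091) = 1.51

1.51


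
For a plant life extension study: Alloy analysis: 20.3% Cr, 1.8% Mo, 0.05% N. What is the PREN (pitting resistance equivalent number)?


Apply the PREN formula: PREN = Cr + 3.3*Mo + 16*N
PREN = 20.3 + 3.3*1.8 + 16*0.05
PREN = 20.3 + 5.94 + 0.8 = 27.04

27.04


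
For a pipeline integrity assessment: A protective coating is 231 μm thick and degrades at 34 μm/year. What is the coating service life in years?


Service life = thickness / degradation rate
Life = 231 / 34 = 6.8 years

6.8 years


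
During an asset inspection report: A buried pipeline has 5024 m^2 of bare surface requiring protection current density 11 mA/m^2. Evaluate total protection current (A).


I = area * current density, then convert mA → A (÷1000)
I = 5024 * 11 / 1000 = 55.26 A

55.26 A


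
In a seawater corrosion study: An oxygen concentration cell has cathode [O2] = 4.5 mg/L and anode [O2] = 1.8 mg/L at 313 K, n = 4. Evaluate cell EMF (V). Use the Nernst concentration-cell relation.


Apply the Nernst concentration-cell relation: E = (RT/nF)*ln(C_cathode/C_anode)
RT/nF = 8.314*313/(4*96485) = 0.00674271 V
ln(4.5/1.8) = 0.91629
E = 0.00674271 * 0.91629 = 0.00618 V

0.00618 V


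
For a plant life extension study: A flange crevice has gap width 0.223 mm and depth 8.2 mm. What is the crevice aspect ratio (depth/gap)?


Aspect ratio = depth / gap
Ratio = 8.2 / 0.223 = 36.8

36.8


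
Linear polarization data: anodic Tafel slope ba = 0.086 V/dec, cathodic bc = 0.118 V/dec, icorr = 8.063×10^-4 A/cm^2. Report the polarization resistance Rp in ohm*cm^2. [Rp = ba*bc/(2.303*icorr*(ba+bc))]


Apply the Stern-Geary equation: Rp = ba*bc / (2.303*icorr*(ba+bc))
ba*bc = 0.086*0.118 = 0.010148
ba+bc = 0.204; 2.303*icorr*(ba+bc) = 2.303*8.063×10^-4*0.204 = 3.7880942×10^-4
Rp = 0.010148 / 3.7880942×10^-4 = 26.79 ohm*cm^2

26.79 ohm*cm^2


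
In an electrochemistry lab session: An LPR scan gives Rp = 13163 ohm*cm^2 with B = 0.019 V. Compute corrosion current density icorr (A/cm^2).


Apply the Stern-Geary relation: icorr = B / Rp
icorr = 0.019 / 13163 = 1.443×10^-6 A/cm^2

1.443×10^-6 A/cm^2


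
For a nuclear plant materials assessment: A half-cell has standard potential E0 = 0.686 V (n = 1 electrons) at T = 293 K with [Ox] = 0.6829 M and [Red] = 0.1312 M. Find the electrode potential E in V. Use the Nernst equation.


Apply the Nernst equation: E = E0 + (RT/nF)*ln([Ox]/[Red])
Step 1: RT/nF = 8.314*293/(1*96485) = 0.02524747 V
Step 2: [Ox]/[Red] = 0.6829/0.1312 = 5.20503
Step 3: ln(5.20503) = 1.649625
Step 4: correction = 0.02524747 * 1.649625 = 0.042 V
E = 0.686 + 0.042 = 0.728 V

0.728 V


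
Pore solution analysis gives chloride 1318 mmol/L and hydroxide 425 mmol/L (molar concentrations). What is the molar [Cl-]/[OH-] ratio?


Threshold parameter = [Cl-] / [OH-] (molar basis; both in mmol/L, so units cancel)
Ratio = 1318 / 425 = 3.1

3.1


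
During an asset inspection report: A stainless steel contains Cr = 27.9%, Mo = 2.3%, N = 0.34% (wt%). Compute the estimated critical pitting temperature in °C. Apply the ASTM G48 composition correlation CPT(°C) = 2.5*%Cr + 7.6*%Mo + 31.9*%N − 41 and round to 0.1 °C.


Apply the ASTM G48 empirical CPT estimate: CPT(°C) = 2.5*%Cr + 7.6*%Mo + 31.9*%N − 41
2.5*27.9 = 69.75; 7.6*2.3 = 17.48; 31.9*0.34 = 10.846
CPT = 69.75 + 17.48 + 10.846 − 41 = 57.076 °C
Rounded to 0.1 °C: CPT ≈ 57.1 °C

57.1 °C


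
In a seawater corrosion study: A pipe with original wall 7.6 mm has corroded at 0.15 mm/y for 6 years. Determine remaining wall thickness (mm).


Remaining wall = original − CR × time
t = 7.6 − 0.15*6 = 7.6 − 0.9 = 6.7 mm

6.7 mm


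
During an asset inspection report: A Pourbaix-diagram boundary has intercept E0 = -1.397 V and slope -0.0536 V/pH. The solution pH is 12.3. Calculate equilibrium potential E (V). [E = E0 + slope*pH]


Apply the Pourbaix line equation: E = E0 + slope*pH
E = -1.397 + (-0.0536)*12.3 = -1.397 + (-0.65928) = -2.05628 V
Rounded to 3 decimal places: E = -2.056 V

-2.056 V


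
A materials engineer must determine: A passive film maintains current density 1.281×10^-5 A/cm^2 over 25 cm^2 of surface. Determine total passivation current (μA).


I = i_pass * A, then convert A → μA (×10^6)
I = 1.281×10^-5 * 25 * 10^6 = 320.25 μA

320.25 μA


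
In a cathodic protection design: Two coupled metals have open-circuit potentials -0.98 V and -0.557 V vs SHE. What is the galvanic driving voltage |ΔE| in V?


Driving voltage is the absolute potential difference.
|ΔE| = |-0.98 − (-0.557)| = 0.423 V

0.423 V


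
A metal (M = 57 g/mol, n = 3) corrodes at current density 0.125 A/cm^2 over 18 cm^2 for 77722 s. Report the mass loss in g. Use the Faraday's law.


Apply Faraday's law: m = i*A*t*M / (n*F)
Total charge passed Q = i*A*t = 0.125*18*77722 = 174874.5 C
m = Q*M/(n*F) = 174874.5*57/(3*96485) = 34.4366 g

34.4366 g


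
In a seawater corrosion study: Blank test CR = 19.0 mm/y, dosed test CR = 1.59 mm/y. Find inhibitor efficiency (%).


Apply the inhibitor-efficiency definition: IE = (CR_blank − CR_inh)/CR_blank × 100
IE = (19.0 − 1.59) / 19.0 × 100
IE = 17.41 / 19.0 × 100 = 91.6 %

91.6 %


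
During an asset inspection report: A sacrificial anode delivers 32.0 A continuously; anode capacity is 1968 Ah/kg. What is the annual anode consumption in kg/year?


Annual consumption = current * hours per year / capacity
Rate = 32.0 * 8760 / 1968 = 142.4 kg/year

142.4 kg/year


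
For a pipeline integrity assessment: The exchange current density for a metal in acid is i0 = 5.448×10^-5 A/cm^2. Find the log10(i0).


i0 = 5.448×10^-5 A/cm^2
log10(i0) = -4.264

-4.264


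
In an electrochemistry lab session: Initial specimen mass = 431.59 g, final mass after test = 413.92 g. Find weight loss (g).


Weight loss = initial − final
WL = 431.59 − 413.92 = 17.67 g

17.67 g


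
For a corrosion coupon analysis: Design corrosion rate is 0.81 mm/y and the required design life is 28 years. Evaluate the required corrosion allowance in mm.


Corrosion allowance = CR × design life
CA = 0.81 * 28 = 22.68 mm

22.68 mm


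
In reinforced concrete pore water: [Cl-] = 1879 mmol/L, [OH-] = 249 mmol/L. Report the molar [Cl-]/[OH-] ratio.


Threshold parameter = [Cl-] / [OH-] (molar basis; both in mmol/L, so units cancel)
Ratio = 1879 / 249 = 7.55

7.55


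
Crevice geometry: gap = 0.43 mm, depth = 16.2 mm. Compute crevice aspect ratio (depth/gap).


Aspect ratio = depth / gap
Ratio = 16.2 / 0.43 = 37.7

37.7


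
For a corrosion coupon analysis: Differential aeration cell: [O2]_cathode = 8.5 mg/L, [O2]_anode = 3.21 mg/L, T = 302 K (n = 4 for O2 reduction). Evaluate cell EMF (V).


Apply the Nernst concentration-cell relation: E = (RT/nF)*ln(C_cathode/C_anode)
RT/nF = 8.314*302/(4*96485) = 0.00650575 V
ln(8.5/3.21) = 0.9738
E = 0.00650575 * 0.9738 = 0.00634 V

0.00634 V


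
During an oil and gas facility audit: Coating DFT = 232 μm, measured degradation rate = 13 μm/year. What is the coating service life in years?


Service life = thickness / degradation rate
Life = 232 / 13 = 17.8 years

17.8 years


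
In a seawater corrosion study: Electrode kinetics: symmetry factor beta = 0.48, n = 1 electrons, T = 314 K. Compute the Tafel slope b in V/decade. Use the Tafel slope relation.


Apply the Tafel slope relation: b = 2.303*R*T/(beta*n*F)
Numerator: 2.303 * 8.314 * 314 = 6012.2
Denominator: 0.48 * 1 * 96485 = 46312.8
b = 6012.2 / 46312.8 = 0.1298 V/decade

0.1298 V/decade


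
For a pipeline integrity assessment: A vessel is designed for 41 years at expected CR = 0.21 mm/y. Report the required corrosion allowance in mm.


Corrosion allowance = CR × design life
CA = 0.21 * 41 = 8.61 mm

8.61 mm


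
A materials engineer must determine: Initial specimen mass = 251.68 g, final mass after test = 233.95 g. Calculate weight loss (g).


Weight loss = initial − final
WL = 251.68 − 233.95 = 17.73 g

17.73 g


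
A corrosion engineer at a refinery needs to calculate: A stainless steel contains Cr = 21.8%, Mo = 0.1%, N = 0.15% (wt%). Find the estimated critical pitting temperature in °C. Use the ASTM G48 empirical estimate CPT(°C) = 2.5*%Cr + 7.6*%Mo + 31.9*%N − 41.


Apply the ASTM G48 empirical CPT estimate: CPT(°C) = 2.5*%Cr + 7.6*%Mo + 31.9*%N − 41
2.5*21.8 = 54.5; 7.6*0.1 = 0.76; 31.9*0.15 = 4.785
CPT = 54.5 + 0.76 + 4.785 − 41 = 19.045 °C
Rounded to 0.1 °C: CPT ≈ 19.0 °C

19.0 °C


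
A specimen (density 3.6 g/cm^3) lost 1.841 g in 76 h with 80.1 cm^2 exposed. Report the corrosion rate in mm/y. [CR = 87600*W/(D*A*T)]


Apply the mm/y weight-loss relation: CR = 87600 * W / (D * A * T)
Numerator: 87600 * 1.841 = 161271.6
Denominator: 3.6 * 80.1 * 76 = 21915.36
CR = 161271.6 / 21915.36 = 7.358839 mm/y

7.358839 mm/y


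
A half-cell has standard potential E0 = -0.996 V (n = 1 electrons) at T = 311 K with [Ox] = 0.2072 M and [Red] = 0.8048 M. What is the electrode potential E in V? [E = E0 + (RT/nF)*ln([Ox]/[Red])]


Apply the Nernst equation: E = E0 + (RT/nF)*ln([Ox]/[Red])
Step 1: RT/nF = 8.314*311/(1*96485) = 0.02679851 V
Step 2: [Ox]/[Red] = 0.2072/0.8048 = 0.257455
Step 3: ln(0.257455) = -1.35691
Step 4: correction = 0.02679851 * -1.35691 = -0.0364 V
E = -0.996 + -0.0364 = -1.0324 V

-1.0324 V


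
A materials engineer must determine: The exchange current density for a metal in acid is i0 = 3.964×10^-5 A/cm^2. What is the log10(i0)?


i0 = 3.964×10^-5 A/cm^2
log10(i0) = -4.402

-4.402


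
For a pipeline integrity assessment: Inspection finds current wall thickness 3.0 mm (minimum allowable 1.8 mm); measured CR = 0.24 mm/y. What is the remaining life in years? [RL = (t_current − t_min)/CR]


Apply the remaining-life relation: RL = (t_current − t_min) / CR
RL = (3.0 − 1.8) / 0.24 = 1.2 / 0.24 = 5.0 years

5.0 years


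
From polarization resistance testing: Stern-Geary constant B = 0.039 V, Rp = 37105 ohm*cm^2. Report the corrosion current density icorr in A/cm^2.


Apply the Stern-Geary relation: icorr = B / Rp
icorr = 0.039 / 37105 = 1.051×10^-6 A/cm^2

1.051×10^-6 A/cm^2


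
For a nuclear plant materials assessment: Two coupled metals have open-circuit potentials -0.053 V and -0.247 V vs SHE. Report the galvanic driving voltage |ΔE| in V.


Driving voltage is the absolute potential difference.
|ΔE| = |-0.053 − (-0.247)| = 0.194 V

0.194 V


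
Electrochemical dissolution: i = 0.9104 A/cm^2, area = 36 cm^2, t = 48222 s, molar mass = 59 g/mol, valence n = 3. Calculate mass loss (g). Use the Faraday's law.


Apply Faraday's law: m = i*A*t*M / (n*F)
Total charge passed Q = i*A*t = 0.9104*36*48222 = 1580447.1168 C
m = Q*M/(n*F) = 1580447.1168*59/(3*96485) = 322.14465 g

322.14465 g


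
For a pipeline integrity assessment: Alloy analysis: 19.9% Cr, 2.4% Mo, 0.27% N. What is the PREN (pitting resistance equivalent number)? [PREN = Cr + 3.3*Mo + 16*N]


Apply the PREN formula: PREN = Cr + 3.3*Mo + 16*N
PREN = 19.9 + 3.3*2.4 + 16*0.27
PREN = 19.9 + 7.92 + 4.32 = 32.14

32.14


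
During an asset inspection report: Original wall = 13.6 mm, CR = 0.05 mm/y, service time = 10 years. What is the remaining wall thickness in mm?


Remaining wall = original − CR × time
t = 13.6 − 0.05*10 = 13.6 − 0.5 = 13.1 mm

13.1 mm


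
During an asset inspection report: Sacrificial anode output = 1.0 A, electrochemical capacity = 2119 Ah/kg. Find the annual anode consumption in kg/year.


Annual consumption = current * hours per year / capacity
Rate = 1.0 * 8760 / 2119 = 4.1 kg/year

4.1 kg/year


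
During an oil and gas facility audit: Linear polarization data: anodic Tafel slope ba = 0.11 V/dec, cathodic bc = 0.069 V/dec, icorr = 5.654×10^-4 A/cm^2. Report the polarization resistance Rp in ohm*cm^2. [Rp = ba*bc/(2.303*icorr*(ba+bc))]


Apply the Stern-Geary equation: Rp = ba*bc / (2.303*icorr*(ba+bc))
ba*bc = 0.11*0.069 = 0.00759
ba+bc = 0.179; 2.303*icorr*(ba+bc) = 2.303*5.654×10^-4*0.179 = 2.330788×10^-4
Rp = 0.00759 / 2.330788×10^-4 = 32.6 ohm*cm^2

32.6 ohm*cm^2


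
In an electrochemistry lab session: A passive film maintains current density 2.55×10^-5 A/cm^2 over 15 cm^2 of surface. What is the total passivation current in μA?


I = i_pass * A, then convert A → μA (×10^6)
I = 2.55×10^-5 * 15 * 10^6 = 382.5 μA

382.5 μA


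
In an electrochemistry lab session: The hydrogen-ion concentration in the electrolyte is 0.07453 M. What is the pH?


pH = −log10[H+]
pH = −log10(0.07453) = 1.13

1.13


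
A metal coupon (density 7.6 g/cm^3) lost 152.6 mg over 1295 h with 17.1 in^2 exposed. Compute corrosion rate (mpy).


Apply the mpy weight-loss relation: CR = 534 * W / (D * A * T)
Numerator: 534 * 152.6 = 81488.4
Denominator: 7.6 * 17.1 * 1295 = 168298.2
CR = 81488.4 / 168298.2 = 0.4842 mpy

0.4842 mpy


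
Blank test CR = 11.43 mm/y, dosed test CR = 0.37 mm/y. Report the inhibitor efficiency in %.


Apply the inhibitor-efficiency definition: IE = (CR_blank − CR_inh)/CR_blank × 100
IE = (11.43 − 0.37) / 11.43 × 100
IE = 11.06 / 11.43 × 100 = 96.8 %

96.8 %


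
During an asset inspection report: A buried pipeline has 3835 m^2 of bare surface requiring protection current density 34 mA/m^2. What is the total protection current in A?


I = area * current density, then convert mA → A (÷1000)
I = 3835 * 34 / 1000 = 130.39 A

130.39 A


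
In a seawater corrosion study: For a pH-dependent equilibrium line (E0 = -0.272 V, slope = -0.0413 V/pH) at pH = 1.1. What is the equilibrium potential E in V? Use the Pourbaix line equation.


Apply the Pourbaix line equation: E = E0 + slope*pH
E = -0.272 + (-0.0413)*1.1 = -0.272 + (-0.04543) = -0.31743 V
Rounded to 3 decimal places: E = -0.317 V

-0.317 V


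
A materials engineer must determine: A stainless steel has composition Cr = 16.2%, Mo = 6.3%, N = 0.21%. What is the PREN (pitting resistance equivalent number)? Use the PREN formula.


Apply the PREN formula: PREN = Cr + 3.3*Mo + 16*N
PREN = 16.2 + 3.3*6.3 + 16*0.21
PREN = 16.2 + 20.79 + 3.36 = 40.35

40.35


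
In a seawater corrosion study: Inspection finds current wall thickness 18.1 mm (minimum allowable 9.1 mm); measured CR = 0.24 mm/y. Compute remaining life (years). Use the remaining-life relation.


Apply the remaining-life relation: RL = (t_current − t_min) / CR
RL = (18.1 − 9.1) / 0.24 = 9.0 / 0.24 = 37.5 years

37.5 years


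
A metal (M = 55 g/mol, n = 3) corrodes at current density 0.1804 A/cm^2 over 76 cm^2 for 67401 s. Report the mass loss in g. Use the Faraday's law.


Apply Faraday's law: m = i*A*t*M / (n*F)
Total charge passed Q = i*A*t = 0.1804*76*67401 = 924094.6704 C
m = Q*M/(n*F) = 924094.6704*55/(3*96485) = 175.589 g

175.589 g


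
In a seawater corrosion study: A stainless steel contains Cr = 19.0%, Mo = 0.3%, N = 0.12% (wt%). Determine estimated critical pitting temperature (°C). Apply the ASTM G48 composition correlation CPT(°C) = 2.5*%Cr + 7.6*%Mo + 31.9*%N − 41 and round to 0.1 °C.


Apply the ASTM G48 empirical CPT estimate: CPT(°C) = 2.5*%Cr + 7.6*%Mo + 31.9*%N − 41
2.5*19.0 = 47.5; 7.6*0.3 = 2.28; 31.9*0.12 = 3.828
CPT = 47.5 + 2.28 + 3.828 − 41 = 12.608 °C
Rounded to 0.1 °C: CPT ≈ 12.6 °C

12.6 °C


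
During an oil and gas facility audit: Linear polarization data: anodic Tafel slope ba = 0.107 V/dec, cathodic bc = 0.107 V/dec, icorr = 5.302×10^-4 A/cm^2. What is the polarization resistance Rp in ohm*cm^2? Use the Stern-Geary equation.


Apply the Stern-Geary equation: Rp = ba*bc / (2.303*icorr*(ba+bc))
ba*bc = 0.107*0.107 = 0.011449
ba+bc = 0.214; 2.303*icorr*(ba+bc) = 2.303*5.302×10^-4*0.214 = 2.6130483×10^-4
Rp = 0.011449 / 2.6130483×10^-4 = 43.8 ohm*cm^2

43.8 ohm*cm^2


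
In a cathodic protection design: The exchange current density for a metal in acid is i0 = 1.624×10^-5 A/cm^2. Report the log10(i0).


i0 = 1.624×10^-5 A/cm^2
log10(i0) = -4.789

-4.789


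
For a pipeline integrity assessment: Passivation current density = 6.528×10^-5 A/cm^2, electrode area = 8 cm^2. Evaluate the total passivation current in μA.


I = i_pass * A, then convert A → μA (×10^6)
I = 6.528×10^-5 * 8 * 10^6 = 522.24 μA

522.24 μA


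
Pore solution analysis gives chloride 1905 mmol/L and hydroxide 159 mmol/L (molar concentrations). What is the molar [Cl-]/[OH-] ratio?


Threshold parameter = [Cl-] / [OH-] (molar basis; both in mmol/L, so units cancel)
Ratio = 1905 / 159 = 11.98

11.98


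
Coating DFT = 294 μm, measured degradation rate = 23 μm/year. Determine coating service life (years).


Service life = thickness / degradation rate
Life = 294 / 23 = 12.8 years

12.8 years


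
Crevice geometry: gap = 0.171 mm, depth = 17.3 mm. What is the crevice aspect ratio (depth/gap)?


Aspect ratio = depth / gap
Ratio = 17.3 / 0.171 = 101.2

101.2


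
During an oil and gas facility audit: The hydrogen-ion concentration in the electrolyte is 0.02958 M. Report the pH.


pH = −log10[H+]
pH = −log10(0.02958) = 1.53

1.53


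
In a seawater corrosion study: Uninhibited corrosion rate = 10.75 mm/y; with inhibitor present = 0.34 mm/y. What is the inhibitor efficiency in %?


Apply the inhibitor-efficiency definition: IE = (CR_blank − CR_inh)/CR_blank × 100
IE = (10.75 − 0.34) / 10.75 × 100
IE = 10.41 / 10.75 × 100 = 96.8 %

96.8 %


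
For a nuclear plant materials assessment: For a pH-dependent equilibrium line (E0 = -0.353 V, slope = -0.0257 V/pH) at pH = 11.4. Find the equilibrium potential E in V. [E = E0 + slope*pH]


Apply the Pourbaix line equation: E = E0 + slope*pH
E = -0.353 + (-0.0257)*11.4 = -0.353 + (-0.29298) = -0.64598 V
Rounded to 4 decimal places: E = -0.6460 V

-0.6460 V


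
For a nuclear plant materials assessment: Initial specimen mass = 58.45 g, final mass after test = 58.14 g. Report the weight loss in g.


Weight loss = initial − final
WL = 58.45 − 58.14 = 0.31 g

0.31 g


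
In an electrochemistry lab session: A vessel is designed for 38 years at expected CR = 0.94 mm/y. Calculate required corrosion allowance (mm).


Corrosion allowance = CR × design life
CA = 0.94 * 38 = 35.72 mm

35.72 mm


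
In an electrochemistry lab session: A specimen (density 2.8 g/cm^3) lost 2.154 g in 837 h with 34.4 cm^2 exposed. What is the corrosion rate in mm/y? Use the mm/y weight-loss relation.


Apply the mm/y weight-loss relation: CR = 87600 * W / (D * A * T)
Numerator: 87600 * 2.154 = 188690.4
Denominator: 2.8 * 34.4 * 837 = 80619.84
CR = 188690.4 / 80619.84 = 2.340496 mm/y

2.340496 mm/y


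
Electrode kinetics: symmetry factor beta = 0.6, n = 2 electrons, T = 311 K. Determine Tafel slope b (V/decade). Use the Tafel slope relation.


Apply the Tafel slope relation: b = 2.303*R*T/(beta*n*F)
Numerator: 2.303 * 8.314 * 311 = 5954.76
Denominator: 0.6 * 2 * 96485 = 115782.0
b = 5954.76 / 115782.0 = 0.051 V/decade

0.051 V/decade


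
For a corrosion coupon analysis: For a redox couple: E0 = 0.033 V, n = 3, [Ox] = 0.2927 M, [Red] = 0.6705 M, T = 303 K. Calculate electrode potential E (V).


Apply the Nernst equation: E = E0 + (RT/nF)*ln([Ox]/[Red])
Step 1: RT/nF = 8.314*303/(3*96485) = 0.00870305 V
Step 2: [Ox]/[Red] = 0.2927/0.6705 = 0.43654
Step 3: ln(0.43654) = -0.828875
Step 4: correction = 0.00870305 * -0.828875 = -0.0072 V
E = 0.033 + -0.0072 = 0.0258 V

0.0258 V


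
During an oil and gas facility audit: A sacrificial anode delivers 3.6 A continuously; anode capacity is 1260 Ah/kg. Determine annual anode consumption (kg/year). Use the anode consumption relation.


Annual consumption = current * hours per year / capacity
Rate = 3.6 * 8760 / 1260 = 25.0 kg/year

25.0 kg/year


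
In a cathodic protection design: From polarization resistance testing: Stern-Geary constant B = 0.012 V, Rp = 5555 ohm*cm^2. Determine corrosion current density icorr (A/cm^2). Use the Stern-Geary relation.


Apply the Stern-Geary relation: icorr = B / Rp
icorr = 0.012 / 5555 = 2.16×10^-6 A/cm^2

2.16×10^-6 A/cm^2


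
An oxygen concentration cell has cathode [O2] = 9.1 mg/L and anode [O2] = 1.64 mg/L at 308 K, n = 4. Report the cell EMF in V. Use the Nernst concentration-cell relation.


Apply the Nernst concentration-cell relation: E = (RT/nF)*ln(C_cathode/C_anode)
RT/nF = 8.314*308/(4*96485) = 0.006635 V
ln(9.1/1.64) = 1.71358
E = 0.006635 * 1.71358 = 0.01137 V

0.01137 V


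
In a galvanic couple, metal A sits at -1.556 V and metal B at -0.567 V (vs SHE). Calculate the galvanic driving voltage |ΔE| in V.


Driving voltage is the absolute potential difference.
|ΔE| = |-1.556 − (-0.567)| = 0.989 V

0.989 V


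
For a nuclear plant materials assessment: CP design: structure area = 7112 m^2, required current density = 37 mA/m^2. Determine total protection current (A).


I = area * current density, then convert mA → A (÷1000)
I = 7112 * 37 / 1000 = 263.14 A

263.14 A


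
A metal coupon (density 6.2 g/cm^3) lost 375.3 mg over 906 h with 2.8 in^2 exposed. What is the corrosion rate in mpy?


Apply the mpy weight-loss relation: CR = 534 * W / (D * A * T)
Numerator: 534 * 375.3 = 200410.2
Denominator: 6.2 * 2.8 * 906 = 15728.16
CR = 200410.2 / 15728.16 = 12.7421 mpy

12.7421 mpy


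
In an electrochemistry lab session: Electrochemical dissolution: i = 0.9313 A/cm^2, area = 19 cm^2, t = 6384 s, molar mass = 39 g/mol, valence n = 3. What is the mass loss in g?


Apply Faraday's law: m = i*A*t*M / (n*F)
Total charge passed Q = i*A*t = 0.9313*19*6384 = 112962.9648 C
m = Q*M/(n*F) = 112962.9648*39/(3*96485) = 15.22017 g

15.22017 g


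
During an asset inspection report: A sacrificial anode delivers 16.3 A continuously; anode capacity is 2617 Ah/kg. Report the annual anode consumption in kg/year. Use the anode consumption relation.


Annual consumption = current * hours per year / capacity
Rate = 16.3 * 8760 / 2617 = 54.6 kg/year

54.6 kg/year


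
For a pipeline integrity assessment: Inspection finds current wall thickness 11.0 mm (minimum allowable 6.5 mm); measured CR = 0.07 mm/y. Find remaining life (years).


Apply the remaining-life relation: RL = (t_current − t_min) / CR
RL = (11.0 − 6.5) / 0.07 = 4.5 / 0.07 = 64.3 years

64.3 years


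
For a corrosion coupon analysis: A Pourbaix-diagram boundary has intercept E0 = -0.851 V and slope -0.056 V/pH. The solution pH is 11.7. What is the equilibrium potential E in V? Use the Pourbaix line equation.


Apply the Pourbaix line equation: E = E0 + slope*pH
E = -0.851 + (-0.056)*11.7 = -0.851 + (-0.6552) = -1.5062 V
Rounded to 3 decimal places: E = -1.506 V

-1.506 V


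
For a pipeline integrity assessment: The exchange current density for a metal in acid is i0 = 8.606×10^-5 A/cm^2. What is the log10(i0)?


i0 = 8.606×10^-5 A/cm^2
log10(i0) = -4.065

-4.065


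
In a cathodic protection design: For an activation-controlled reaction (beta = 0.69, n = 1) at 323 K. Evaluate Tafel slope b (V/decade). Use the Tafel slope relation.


Apply the Tafel slope relation: b = 2.303*R*T/(beta*n*F)
Numerator: 2.303 * 8.314 * 323 = 6184.53
Denominator: 0.69 * 1 * 96485 = 66574.65
b = 6184.53 / 66574.65 = 0.093 V/decade

0.093 V/decade


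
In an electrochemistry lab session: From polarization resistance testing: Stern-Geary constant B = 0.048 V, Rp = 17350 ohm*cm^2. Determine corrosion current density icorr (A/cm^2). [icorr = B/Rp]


Apply the Stern-Geary relation: icorr = B / Rp
icorr = 0.048 / 17350 = 2.767×10^-6 A/cm^2

2.767×10^-6 A/cm^2


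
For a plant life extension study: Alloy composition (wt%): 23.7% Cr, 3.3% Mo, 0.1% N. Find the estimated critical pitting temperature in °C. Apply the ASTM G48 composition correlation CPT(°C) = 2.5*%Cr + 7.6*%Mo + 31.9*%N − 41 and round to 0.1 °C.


Apply the ASTM G48 empirical CPT estimate: CPT(°C) = 2.5*%Cr + 7.6*%Mo + 31.9*%N − 41
2.5*23.7 = 59.25; 7.6*3.3 = 25.08; 31.9*0.1 = 3.19
CPT = 59.25 + 25.08 + 3.19 − 41 = 46.52 °C
Rounded to 0.1 °C: CPT ≈ 46.5 °C

46.5 °C


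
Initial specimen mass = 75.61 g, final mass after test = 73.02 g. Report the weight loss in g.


Weight loss = initial − final
WL = 75.61 − 73.02 = 2.59 g

2.59 g


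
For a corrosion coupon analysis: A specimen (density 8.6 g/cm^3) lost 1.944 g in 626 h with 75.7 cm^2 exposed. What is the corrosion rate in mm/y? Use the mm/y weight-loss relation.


Apply the mm/y weight-loss relation: CR = 87600 * W / (D * A * T)
Numerator: 87600 * 1.944 = 170294.4
Denominator: 8.6 * 75.7 * 626 = 407538.52
CR = 170294.4 / 407538.52 = 0.41786 mm/y

0.41786 mm/y


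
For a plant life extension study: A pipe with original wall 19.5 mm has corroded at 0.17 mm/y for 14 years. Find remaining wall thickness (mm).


Remaining wall = original − CR × time
t = 19.5 − 0.17*14 = 19.5 − 2.38 = 17.12 mm

17.12 mm


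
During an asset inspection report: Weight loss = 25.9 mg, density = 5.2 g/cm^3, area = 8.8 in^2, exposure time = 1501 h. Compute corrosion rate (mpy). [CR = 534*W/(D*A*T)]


Apply the mpy weight-loss relation: CR = 534 * W / (D * A * T)
Numerator: 534 * 25.9 = 13830.6
Denominator: 5.2 * 8.8 * 1501 = 68685.76
CR = 13830.6 / 68685.76 = 0.20136 mpy

0.20136 mpy


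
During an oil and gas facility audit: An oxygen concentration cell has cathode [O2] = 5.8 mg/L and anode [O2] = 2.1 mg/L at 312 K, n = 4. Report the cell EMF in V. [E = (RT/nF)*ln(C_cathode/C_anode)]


Apply the Nernst concentration-cell relation: E = (RT/nF)*ln(C_cathode/C_anode)
RT/nF = 8.314*312/(4*96485) = 0.00672117 V
ln(5.8/2.1) = 1.01592
E = 0.00672117 * 1.01592 = 0.00683 V

0.00683 V


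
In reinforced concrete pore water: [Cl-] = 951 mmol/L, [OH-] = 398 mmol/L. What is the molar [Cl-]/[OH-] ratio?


Threshold parameter = [Cl-] / [OH-] (molar basis; both in mmol/L, so units cancel)
Ratio = 951 / 398 = 2.39

2.39


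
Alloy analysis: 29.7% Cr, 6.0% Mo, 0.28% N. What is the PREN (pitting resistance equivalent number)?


Apply the PREN formula: PREN = Cr + 3.3*Mo + 16*N
PREN = 29.7 + 3.3*6.0 + 16*0.28
PREN = 29.7 + 19.8 + 4.48 = 53.98

53.98


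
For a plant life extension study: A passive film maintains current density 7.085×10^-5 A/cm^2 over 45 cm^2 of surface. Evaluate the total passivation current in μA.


I = i_pass * A, then convert A → μA (×10^6)
I = 7.085×10^-5 * 45 * 10^6 = 3188.25 μA

3188.25 μA


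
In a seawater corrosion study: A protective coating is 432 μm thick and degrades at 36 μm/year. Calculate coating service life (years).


Service life = thickness / degradation rate
Life = 432 / 36 = 12.0 years

12.0 years


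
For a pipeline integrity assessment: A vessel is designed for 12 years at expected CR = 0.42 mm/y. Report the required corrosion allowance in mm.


Corrosion allowance = CR × design life
CA = 0.42 * 12 = 5.04 mm

5.04 mm


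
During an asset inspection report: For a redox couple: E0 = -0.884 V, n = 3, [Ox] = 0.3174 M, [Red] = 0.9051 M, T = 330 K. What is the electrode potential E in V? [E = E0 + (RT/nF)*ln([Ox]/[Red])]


Apply the Nernst equation: E = E0 + (RT/nF)*ln([Ox]/[Red])
Step 1: RT/nF = 8.314*330/(3*96485) = 0.00947857 V
Step 2: [Ox]/[Red] = 0.3174/0.9051 = 0.350679
Step 3: ln(0.350679) = -1.047884
Step 4: correction = 0.00947857 * -1.047884 = -0.01 V
E = -0.884 + -0.01 = -0.894 V

-0.894 V


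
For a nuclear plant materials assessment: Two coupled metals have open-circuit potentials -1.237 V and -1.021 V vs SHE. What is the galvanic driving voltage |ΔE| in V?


Driving voltage is the absolute potential difference.
|ΔE| = |-1.237 − (-1.021)| = 0.216 V

0.216 V


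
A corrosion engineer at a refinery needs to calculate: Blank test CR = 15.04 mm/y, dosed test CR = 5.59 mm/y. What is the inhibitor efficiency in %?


Apply the inhibitor-efficiency definition: IE = (CR_blank − CR_inh)/CR_blank × 100
IE = (15.04 − 5.59) / 15.04 × 100
IE = 9.45 / 15.04 × 100 = 62.8 %

62.8 %


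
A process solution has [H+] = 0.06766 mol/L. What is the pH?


pH = −log10[H+]
pH = −log10(0.06766) = 1.17

1.17


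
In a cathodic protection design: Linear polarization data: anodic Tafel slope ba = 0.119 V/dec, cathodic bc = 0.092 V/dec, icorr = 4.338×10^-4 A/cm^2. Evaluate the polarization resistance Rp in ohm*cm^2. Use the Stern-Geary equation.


Apply the Stern-Geary equation: Rp = ba*bc / (2.303*icorr*(ba+bc))
ba*bc = 0.119*0.092 = 0.010948
ba+bc = 0.211; 2.303*icorr*(ba+bc) = 2.303*4.338×10^-4*0.211 = 2.1079774×10^-4
Rp = 0.010948 / 2.1079774×10^-4 = 51.94 ohm*cm^2

51.94 ohm*cm^2


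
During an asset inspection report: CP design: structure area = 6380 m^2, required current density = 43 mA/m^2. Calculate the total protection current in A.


I = area * current density, then convert mA → A (÷1000)
I = 6380 * 43 / 1000 = 274.34 A

274.34 A


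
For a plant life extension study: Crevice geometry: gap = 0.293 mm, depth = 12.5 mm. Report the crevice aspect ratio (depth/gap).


Aspect ratio = depth / gap
Ratio = 12.5 / 0.293 = 42.7

42.7


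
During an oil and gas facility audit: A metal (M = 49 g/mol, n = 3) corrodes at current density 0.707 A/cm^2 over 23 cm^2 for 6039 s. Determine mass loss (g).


Apply Faraday's law: m = i*A*t*M / (n*F)
Total charge passed Q = i*A*t = 0.707*23*6039 = 98200.179 C
m = Q*M/(n*F) = 98200.179*49/(3*96485) = 16.6237 g

16.6237 g


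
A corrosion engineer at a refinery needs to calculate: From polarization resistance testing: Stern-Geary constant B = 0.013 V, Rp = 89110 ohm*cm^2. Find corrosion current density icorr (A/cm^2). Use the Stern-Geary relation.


Apply the Stern-Geary relation: icorr = B / Rp
icorr = 0.013 / 89110 = 1.459×10^-7 A/cm^2

1.459×10^-7 A/cm^2


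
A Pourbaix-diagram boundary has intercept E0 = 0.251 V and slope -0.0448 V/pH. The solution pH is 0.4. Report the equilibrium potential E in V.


Apply the Pourbaix line equation: E = E0 + slope*pH
E = 0.251 + (-0.0448)*0.4 = 0.251 + (-0.01792) = 0.23308 V
Rounded to 4 decimal places: E = 0.2331 V

0.2331 V


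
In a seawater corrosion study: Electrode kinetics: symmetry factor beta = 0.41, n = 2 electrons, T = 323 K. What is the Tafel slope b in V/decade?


Apply the Tafel slope relation: b = 2.303*R*T/(beta*n*F)
Numerator: 2.303 * 8.314 * 323 = 6184.53
Denominator: 0.41 * 2 * 96485 = 79117.7
b = 6184.53 / 79117.7 = 0.078 V/decade

0.078 V/decade


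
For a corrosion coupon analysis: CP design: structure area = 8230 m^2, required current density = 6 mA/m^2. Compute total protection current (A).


I = area * current density, then convert mA → A (÷1000)
I = 8230 * 6 / 1000 = 49.38 A

49.38 A


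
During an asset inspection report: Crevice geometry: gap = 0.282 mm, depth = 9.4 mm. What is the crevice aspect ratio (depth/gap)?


Aspect ratio = depth / gap
Ratio = 9.4 / 0.282 = 33.3

33.3


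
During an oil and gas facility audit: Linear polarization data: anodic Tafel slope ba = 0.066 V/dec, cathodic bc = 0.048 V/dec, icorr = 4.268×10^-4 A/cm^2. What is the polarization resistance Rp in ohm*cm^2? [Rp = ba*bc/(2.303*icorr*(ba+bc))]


Apply the Stern-Geary equation: Rp = ba*bc / (2.303*icorr*(ba+bc))
ba*bc = 0.066*0.048 = 0.003168
ba+bc = 0.114; 2.303*icorr*(ba+bc) = 2.303*4.268×10^-4*0.114 = 1.1205293×10^-4
Rp = 0.003168 / 1.1205293×10^-4 = 28.3 ohm*cm^2

28.3 ohm*cm^2
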